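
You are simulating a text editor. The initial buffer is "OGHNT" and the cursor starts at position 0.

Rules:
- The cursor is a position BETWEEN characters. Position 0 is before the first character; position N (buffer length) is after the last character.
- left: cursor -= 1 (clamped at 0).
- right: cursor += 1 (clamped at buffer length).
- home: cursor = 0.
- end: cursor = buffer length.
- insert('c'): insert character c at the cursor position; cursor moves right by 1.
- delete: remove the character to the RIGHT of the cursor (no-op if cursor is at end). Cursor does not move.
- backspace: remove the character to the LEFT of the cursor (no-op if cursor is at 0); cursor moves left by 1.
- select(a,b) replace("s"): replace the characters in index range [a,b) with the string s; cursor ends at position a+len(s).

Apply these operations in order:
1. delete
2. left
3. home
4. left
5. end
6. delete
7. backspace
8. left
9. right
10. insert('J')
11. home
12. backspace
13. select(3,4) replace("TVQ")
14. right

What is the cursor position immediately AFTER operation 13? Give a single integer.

Answer: 6

Derivation:
After op 1 (delete): buf='GHNT' cursor=0
After op 2 (left): buf='GHNT' cursor=0
After op 3 (home): buf='GHNT' cursor=0
After op 4 (left): buf='GHNT' cursor=0
After op 5 (end): buf='GHNT' cursor=4
After op 6 (delete): buf='GHNT' cursor=4
After op 7 (backspace): buf='GHN' cursor=3
After op 8 (left): buf='GHN' cursor=2
After op 9 (right): buf='GHN' cursor=3
After op 10 (insert('J')): buf='GHNJ' cursor=4
After op 11 (home): buf='GHNJ' cursor=0
After op 12 (backspace): buf='GHNJ' cursor=0
After op 13 (select(3,4) replace("TVQ")): buf='GHNTVQ' cursor=6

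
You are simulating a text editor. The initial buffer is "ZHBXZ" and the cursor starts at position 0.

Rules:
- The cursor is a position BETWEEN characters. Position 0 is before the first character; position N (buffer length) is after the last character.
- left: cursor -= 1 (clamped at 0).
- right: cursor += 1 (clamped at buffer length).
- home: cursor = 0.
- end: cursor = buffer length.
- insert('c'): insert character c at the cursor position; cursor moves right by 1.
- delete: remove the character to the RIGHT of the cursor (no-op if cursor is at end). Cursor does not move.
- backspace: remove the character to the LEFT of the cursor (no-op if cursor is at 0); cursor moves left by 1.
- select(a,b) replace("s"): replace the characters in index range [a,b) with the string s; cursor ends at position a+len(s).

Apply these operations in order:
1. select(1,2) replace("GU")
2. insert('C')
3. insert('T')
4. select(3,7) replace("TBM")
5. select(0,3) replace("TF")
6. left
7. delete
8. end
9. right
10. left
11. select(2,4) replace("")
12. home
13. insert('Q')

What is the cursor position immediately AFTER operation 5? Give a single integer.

Answer: 2

Derivation:
After op 1 (select(1,2) replace("GU")): buf='ZGUBXZ' cursor=3
After op 2 (insert('C')): buf='ZGUCBXZ' cursor=4
After op 3 (insert('T')): buf='ZGUCTBXZ' cursor=5
After op 4 (select(3,7) replace("TBM")): buf='ZGUTBMZ' cursor=6
After op 5 (select(0,3) replace("TF")): buf='TFTBMZ' cursor=2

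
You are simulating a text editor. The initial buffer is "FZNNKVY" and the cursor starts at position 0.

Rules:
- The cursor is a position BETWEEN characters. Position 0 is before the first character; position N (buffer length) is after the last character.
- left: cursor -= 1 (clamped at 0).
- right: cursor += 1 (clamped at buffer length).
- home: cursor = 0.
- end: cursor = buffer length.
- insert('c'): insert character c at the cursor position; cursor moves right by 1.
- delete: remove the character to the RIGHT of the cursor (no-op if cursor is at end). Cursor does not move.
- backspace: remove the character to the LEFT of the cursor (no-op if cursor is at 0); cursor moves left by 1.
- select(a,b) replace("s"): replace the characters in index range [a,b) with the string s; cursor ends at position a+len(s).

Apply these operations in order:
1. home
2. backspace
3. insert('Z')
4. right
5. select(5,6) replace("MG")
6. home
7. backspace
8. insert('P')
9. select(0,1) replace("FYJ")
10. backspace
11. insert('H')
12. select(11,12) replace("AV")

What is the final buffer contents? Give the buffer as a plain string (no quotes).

Answer: FYHZFZNNMGVAV

Derivation:
After op 1 (home): buf='FZNNKVY' cursor=0
After op 2 (backspace): buf='FZNNKVY' cursor=0
After op 3 (insert('Z')): buf='ZFZNNKVY' cursor=1
After op 4 (right): buf='ZFZNNKVY' cursor=2
After op 5 (select(5,6) replace("MG")): buf='ZFZNNMGVY' cursor=7
After op 6 (home): buf='ZFZNNMGVY' cursor=0
After op 7 (backspace): buf='ZFZNNMGVY' cursor=0
After op 8 (insert('P')): buf='PZFZNNMGVY' cursor=1
After op 9 (select(0,1) replace("FYJ")): buf='FYJZFZNNMGVY' cursor=3
After op 10 (backspace): buf='FYZFZNNMGVY' cursor=2
After op 11 (insert('H')): buf='FYHZFZNNMGVY' cursor=3
After op 12 (select(11,12) replace("AV")): buf='FYHZFZNNMGVAV' cursor=13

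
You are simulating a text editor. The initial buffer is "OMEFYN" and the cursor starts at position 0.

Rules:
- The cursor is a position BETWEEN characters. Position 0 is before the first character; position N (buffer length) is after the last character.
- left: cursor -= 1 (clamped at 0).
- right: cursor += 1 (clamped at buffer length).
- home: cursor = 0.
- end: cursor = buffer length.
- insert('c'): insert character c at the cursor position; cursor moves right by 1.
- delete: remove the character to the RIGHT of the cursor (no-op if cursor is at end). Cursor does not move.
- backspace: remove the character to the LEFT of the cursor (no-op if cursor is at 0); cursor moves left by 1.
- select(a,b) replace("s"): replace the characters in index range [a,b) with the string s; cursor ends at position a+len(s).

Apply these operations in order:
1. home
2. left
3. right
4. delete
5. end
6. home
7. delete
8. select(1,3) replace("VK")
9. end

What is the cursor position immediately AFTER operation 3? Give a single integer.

Answer: 1

Derivation:
After op 1 (home): buf='OMEFYN' cursor=0
After op 2 (left): buf='OMEFYN' cursor=0
After op 3 (right): buf='OMEFYN' cursor=1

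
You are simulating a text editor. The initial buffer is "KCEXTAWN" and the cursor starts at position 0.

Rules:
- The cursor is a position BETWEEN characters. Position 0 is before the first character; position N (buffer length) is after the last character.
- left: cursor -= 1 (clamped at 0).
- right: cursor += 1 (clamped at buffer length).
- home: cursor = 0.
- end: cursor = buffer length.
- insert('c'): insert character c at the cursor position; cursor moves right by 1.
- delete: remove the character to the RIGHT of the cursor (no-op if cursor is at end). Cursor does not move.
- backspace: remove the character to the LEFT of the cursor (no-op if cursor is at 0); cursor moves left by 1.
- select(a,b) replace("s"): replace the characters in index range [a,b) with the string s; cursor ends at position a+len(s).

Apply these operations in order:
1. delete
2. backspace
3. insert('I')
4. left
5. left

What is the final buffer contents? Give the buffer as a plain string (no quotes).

Answer: ICEXTAWN

Derivation:
After op 1 (delete): buf='CEXTAWN' cursor=0
After op 2 (backspace): buf='CEXTAWN' cursor=0
After op 3 (insert('I')): buf='ICEXTAWN' cursor=1
After op 4 (left): buf='ICEXTAWN' cursor=0
After op 5 (left): buf='ICEXTAWN' cursor=0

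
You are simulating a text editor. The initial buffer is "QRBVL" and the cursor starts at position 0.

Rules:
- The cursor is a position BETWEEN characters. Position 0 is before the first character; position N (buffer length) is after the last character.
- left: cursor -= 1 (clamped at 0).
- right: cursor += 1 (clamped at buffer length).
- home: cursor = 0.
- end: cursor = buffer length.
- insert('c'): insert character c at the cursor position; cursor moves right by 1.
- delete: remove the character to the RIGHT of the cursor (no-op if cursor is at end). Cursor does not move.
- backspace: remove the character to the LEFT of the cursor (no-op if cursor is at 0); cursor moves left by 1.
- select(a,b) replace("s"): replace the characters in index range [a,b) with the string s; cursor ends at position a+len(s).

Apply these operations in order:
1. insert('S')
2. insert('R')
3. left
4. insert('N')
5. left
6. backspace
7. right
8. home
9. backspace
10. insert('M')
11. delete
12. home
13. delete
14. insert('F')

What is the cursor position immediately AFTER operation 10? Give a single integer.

Answer: 1

Derivation:
After op 1 (insert('S')): buf='SQRBVL' cursor=1
After op 2 (insert('R')): buf='SRQRBVL' cursor=2
After op 3 (left): buf='SRQRBVL' cursor=1
After op 4 (insert('N')): buf='SNRQRBVL' cursor=2
After op 5 (left): buf='SNRQRBVL' cursor=1
After op 6 (backspace): buf='NRQRBVL' cursor=0
After op 7 (right): buf='NRQRBVL' cursor=1
After op 8 (home): buf='NRQRBVL' cursor=0
After op 9 (backspace): buf='NRQRBVL' cursor=0
After op 10 (insert('M')): buf='MNRQRBVL' cursor=1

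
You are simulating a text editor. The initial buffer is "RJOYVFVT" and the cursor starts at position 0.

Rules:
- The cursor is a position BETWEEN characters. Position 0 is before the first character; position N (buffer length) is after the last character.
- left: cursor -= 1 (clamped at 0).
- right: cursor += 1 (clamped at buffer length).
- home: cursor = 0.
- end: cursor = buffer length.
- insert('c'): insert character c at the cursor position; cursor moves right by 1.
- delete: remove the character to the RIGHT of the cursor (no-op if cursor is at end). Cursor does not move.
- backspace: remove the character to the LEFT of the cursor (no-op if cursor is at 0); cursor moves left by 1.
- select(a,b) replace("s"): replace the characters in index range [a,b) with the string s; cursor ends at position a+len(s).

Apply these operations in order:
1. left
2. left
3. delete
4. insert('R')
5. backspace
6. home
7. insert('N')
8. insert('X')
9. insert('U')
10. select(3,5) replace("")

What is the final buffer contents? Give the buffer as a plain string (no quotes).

After op 1 (left): buf='RJOYVFVT' cursor=0
After op 2 (left): buf='RJOYVFVT' cursor=0
After op 3 (delete): buf='JOYVFVT' cursor=0
After op 4 (insert('R')): buf='RJOYVFVT' cursor=1
After op 5 (backspace): buf='JOYVFVT' cursor=0
After op 6 (home): buf='JOYVFVT' cursor=0
After op 7 (insert('N')): buf='NJOYVFVT' cursor=1
After op 8 (insert('X')): buf='NXJOYVFVT' cursor=2
After op 9 (insert('U')): buf='NXUJOYVFVT' cursor=3
After op 10 (select(3,5) replace("")): buf='NXUYVFVT' cursor=3

Answer: NXUYVFVT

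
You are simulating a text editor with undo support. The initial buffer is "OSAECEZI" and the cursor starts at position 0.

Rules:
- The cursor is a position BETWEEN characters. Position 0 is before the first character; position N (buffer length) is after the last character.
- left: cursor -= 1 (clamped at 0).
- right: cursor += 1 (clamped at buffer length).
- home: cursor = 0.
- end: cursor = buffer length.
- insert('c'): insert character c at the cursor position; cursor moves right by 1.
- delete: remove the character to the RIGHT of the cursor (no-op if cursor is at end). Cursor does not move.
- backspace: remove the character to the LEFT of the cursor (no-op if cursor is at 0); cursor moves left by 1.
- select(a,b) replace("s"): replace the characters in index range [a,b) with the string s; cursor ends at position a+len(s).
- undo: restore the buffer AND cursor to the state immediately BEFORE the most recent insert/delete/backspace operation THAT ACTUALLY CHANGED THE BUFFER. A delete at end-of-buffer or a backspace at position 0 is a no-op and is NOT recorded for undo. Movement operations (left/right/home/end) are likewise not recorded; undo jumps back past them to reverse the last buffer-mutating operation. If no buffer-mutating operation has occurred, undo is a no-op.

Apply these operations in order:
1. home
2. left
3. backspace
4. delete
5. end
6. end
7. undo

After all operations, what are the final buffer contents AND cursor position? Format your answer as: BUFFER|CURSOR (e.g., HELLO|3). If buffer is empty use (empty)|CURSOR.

Answer: OSAECEZI|0

Derivation:
After op 1 (home): buf='OSAECEZI' cursor=0
After op 2 (left): buf='OSAECEZI' cursor=0
After op 3 (backspace): buf='OSAECEZI' cursor=0
After op 4 (delete): buf='SAECEZI' cursor=0
After op 5 (end): buf='SAECEZI' cursor=7
After op 6 (end): buf='SAECEZI' cursor=7
After op 7 (undo): buf='OSAECEZI' cursor=0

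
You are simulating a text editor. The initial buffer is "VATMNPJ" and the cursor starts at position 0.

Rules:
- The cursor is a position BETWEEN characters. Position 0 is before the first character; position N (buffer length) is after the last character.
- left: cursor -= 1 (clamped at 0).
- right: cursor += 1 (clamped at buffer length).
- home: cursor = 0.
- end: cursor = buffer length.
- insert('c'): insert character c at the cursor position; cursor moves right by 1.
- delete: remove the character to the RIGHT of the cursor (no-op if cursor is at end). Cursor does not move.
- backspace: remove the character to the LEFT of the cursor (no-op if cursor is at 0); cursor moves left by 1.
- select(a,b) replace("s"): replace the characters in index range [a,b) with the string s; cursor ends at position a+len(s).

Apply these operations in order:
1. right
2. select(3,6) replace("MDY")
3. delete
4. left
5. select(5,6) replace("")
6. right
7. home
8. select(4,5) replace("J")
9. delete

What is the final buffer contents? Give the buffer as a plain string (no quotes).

Answer: VATMJ

Derivation:
After op 1 (right): buf='VATMNPJ' cursor=1
After op 2 (select(3,6) replace("MDY")): buf='VATMDYJ' cursor=6
After op 3 (delete): buf='VATMDY' cursor=6
After op 4 (left): buf='VATMDY' cursor=5
After op 5 (select(5,6) replace("")): buf='VATMD' cursor=5
After op 6 (right): buf='VATMD' cursor=5
After op 7 (home): buf='VATMD' cursor=0
After op 8 (select(4,5) replace("J")): buf='VATMJ' cursor=5
After op 9 (delete): buf='VATMJ' cursor=5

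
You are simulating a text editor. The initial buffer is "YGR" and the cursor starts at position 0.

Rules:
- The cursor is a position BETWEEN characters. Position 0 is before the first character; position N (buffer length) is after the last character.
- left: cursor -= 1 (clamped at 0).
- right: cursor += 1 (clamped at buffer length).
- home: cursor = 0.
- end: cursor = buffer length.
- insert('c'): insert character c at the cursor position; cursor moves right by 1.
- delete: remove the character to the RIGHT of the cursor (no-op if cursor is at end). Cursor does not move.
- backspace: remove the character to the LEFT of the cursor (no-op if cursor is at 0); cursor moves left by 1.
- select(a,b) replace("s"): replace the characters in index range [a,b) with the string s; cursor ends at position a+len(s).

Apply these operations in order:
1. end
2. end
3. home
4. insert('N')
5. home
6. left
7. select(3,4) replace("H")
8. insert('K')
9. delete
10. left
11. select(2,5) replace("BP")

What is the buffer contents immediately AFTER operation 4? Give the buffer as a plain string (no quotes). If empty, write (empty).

After op 1 (end): buf='YGR' cursor=3
After op 2 (end): buf='YGR' cursor=3
After op 3 (home): buf='YGR' cursor=0
After op 4 (insert('N')): buf='NYGR' cursor=1

Answer: NYGR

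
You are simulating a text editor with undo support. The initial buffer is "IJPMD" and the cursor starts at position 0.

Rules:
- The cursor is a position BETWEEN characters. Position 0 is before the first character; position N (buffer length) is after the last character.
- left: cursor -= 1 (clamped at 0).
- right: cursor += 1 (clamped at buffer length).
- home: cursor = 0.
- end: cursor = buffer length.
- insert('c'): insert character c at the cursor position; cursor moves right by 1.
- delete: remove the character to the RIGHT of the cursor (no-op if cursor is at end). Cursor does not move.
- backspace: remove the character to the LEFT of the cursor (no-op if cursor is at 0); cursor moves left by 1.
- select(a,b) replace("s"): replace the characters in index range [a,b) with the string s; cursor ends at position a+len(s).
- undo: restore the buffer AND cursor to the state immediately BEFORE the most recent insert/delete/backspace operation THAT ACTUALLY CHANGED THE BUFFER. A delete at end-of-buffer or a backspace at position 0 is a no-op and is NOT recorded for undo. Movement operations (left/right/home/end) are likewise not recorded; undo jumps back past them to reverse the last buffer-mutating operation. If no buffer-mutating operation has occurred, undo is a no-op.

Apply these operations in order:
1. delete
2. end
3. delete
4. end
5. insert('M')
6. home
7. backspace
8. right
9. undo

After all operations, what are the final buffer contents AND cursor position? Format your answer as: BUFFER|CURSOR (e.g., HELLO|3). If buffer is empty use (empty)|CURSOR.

After op 1 (delete): buf='JPMD' cursor=0
After op 2 (end): buf='JPMD' cursor=4
After op 3 (delete): buf='JPMD' cursor=4
After op 4 (end): buf='JPMD' cursor=4
After op 5 (insert('M')): buf='JPMDM' cursor=5
After op 6 (home): buf='JPMDM' cursor=0
After op 7 (backspace): buf='JPMDM' cursor=0
After op 8 (right): buf='JPMDM' cursor=1
After op 9 (undo): buf='JPMD' cursor=4

Answer: JPMD|4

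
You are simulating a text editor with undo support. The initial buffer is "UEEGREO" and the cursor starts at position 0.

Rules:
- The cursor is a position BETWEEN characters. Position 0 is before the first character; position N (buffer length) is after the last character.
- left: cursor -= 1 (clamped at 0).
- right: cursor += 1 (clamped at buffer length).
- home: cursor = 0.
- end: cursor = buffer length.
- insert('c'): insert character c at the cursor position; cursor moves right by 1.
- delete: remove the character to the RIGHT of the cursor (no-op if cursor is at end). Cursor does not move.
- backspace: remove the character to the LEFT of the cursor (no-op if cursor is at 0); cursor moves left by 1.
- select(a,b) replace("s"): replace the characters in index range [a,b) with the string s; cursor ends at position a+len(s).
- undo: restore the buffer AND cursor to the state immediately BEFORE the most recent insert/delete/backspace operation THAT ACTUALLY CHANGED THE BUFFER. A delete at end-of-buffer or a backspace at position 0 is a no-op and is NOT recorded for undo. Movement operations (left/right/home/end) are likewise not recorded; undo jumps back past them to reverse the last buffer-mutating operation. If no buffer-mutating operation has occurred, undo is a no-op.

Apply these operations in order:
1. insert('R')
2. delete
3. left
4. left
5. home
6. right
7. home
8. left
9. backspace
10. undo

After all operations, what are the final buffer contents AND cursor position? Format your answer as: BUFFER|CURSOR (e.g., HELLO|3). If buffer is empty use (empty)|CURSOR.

After op 1 (insert('R')): buf='RUEEGREO' cursor=1
After op 2 (delete): buf='REEGREO' cursor=1
After op 3 (left): buf='REEGREO' cursor=0
After op 4 (left): buf='REEGREO' cursor=0
After op 5 (home): buf='REEGREO' cursor=0
After op 6 (right): buf='REEGREO' cursor=1
After op 7 (home): buf='REEGREO' cursor=0
After op 8 (left): buf='REEGREO' cursor=0
After op 9 (backspace): buf='REEGREO' cursor=0
After op 10 (undo): buf='RUEEGREO' cursor=1

Answer: RUEEGREO|1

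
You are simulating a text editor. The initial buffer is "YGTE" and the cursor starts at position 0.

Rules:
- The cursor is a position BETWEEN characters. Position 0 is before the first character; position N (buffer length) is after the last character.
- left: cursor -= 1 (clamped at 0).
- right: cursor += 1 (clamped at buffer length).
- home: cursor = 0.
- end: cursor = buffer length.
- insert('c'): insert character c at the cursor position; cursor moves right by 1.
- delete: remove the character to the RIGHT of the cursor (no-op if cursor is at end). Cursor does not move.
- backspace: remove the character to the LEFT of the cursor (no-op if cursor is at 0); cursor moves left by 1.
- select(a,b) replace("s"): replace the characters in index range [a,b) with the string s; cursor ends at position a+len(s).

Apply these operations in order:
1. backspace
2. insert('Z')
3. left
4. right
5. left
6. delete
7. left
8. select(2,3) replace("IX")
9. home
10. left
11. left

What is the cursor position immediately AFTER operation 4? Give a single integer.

Answer: 1

Derivation:
After op 1 (backspace): buf='YGTE' cursor=0
After op 2 (insert('Z')): buf='ZYGTE' cursor=1
After op 3 (left): buf='ZYGTE' cursor=0
After op 4 (right): buf='ZYGTE' cursor=1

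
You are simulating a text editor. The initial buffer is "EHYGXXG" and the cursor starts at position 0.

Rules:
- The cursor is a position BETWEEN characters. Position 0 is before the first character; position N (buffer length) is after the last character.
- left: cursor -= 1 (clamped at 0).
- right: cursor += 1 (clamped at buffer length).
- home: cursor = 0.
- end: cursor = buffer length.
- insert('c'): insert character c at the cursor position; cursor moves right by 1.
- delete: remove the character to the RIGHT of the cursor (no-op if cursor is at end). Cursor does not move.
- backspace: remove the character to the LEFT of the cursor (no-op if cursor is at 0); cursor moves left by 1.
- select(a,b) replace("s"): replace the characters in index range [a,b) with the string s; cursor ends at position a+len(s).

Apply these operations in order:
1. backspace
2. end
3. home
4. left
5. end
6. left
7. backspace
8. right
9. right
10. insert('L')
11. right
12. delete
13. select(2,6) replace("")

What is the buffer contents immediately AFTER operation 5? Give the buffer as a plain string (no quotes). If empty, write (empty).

Answer: EHYGXXG

Derivation:
After op 1 (backspace): buf='EHYGXXG' cursor=0
After op 2 (end): buf='EHYGXXG' cursor=7
After op 3 (home): buf='EHYGXXG' cursor=0
After op 4 (left): buf='EHYGXXG' cursor=0
After op 5 (end): buf='EHYGXXG' cursor=7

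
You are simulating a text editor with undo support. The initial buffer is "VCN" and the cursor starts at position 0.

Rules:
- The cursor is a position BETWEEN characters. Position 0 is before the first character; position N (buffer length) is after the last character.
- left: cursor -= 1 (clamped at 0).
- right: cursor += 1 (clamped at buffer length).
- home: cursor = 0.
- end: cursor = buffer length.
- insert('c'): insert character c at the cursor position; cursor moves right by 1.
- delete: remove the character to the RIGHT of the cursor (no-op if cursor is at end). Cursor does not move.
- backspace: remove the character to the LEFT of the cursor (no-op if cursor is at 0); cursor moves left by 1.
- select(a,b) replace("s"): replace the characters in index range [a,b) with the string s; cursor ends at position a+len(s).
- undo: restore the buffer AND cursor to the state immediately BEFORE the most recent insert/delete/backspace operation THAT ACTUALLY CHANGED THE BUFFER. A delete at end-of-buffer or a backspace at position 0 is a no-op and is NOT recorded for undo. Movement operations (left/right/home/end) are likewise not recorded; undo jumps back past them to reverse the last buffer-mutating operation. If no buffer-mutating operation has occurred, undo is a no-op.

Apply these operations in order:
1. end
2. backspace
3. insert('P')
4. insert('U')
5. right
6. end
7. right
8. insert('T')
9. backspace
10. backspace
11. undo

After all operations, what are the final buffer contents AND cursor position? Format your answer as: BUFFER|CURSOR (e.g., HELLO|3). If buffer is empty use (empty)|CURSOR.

After op 1 (end): buf='VCN' cursor=3
After op 2 (backspace): buf='VC' cursor=2
After op 3 (insert('P')): buf='VCP' cursor=3
After op 4 (insert('U')): buf='VCPU' cursor=4
After op 5 (right): buf='VCPU' cursor=4
After op 6 (end): buf='VCPU' cursor=4
After op 7 (right): buf='VCPU' cursor=4
After op 8 (insert('T')): buf='VCPUT' cursor=5
After op 9 (backspace): buf='VCPU' cursor=4
After op 10 (backspace): buf='VCP' cursor=3
After op 11 (undo): buf='VCPU' cursor=4

Answer: VCPU|4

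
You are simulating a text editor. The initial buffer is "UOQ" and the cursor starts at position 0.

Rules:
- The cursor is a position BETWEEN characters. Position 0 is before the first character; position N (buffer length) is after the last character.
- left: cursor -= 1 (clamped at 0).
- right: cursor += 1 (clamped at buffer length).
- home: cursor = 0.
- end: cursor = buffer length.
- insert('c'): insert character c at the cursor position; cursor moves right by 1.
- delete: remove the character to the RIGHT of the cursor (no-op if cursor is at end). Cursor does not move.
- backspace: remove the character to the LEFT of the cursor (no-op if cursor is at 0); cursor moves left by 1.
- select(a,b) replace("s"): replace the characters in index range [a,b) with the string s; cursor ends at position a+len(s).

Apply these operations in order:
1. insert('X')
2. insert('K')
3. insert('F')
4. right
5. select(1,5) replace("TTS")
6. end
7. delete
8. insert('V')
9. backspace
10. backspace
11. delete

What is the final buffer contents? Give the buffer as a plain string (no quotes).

Answer: XTTS

Derivation:
After op 1 (insert('X')): buf='XUOQ' cursor=1
After op 2 (insert('K')): buf='XKUOQ' cursor=2
After op 3 (insert('F')): buf='XKFUOQ' cursor=3
After op 4 (right): buf='XKFUOQ' cursor=4
After op 5 (select(1,5) replace("TTS")): buf='XTTSQ' cursor=4
After op 6 (end): buf='XTTSQ' cursor=5
After op 7 (delete): buf='XTTSQ' cursor=5
After op 8 (insert('V')): buf='XTTSQV' cursor=6
After op 9 (backspace): buf='XTTSQ' cursor=5
After op 10 (backspace): buf='XTTS' cursor=4
After op 11 (delete): buf='XTTS' cursor=4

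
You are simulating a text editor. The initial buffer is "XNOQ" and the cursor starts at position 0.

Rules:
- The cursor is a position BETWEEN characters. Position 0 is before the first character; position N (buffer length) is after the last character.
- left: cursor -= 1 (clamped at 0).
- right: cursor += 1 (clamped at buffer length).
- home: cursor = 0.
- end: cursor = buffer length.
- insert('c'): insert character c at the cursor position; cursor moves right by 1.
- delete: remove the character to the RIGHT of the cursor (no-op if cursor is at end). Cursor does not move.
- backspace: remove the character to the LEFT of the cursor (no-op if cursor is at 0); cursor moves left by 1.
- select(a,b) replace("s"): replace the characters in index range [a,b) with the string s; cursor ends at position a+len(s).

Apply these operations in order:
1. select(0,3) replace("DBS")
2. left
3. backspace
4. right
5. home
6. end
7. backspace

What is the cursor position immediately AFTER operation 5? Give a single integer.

After op 1 (select(0,3) replace("DBS")): buf='DBSQ' cursor=3
After op 2 (left): buf='DBSQ' cursor=2
After op 3 (backspace): buf='DSQ' cursor=1
After op 4 (right): buf='DSQ' cursor=2
After op 5 (home): buf='DSQ' cursor=0

Answer: 0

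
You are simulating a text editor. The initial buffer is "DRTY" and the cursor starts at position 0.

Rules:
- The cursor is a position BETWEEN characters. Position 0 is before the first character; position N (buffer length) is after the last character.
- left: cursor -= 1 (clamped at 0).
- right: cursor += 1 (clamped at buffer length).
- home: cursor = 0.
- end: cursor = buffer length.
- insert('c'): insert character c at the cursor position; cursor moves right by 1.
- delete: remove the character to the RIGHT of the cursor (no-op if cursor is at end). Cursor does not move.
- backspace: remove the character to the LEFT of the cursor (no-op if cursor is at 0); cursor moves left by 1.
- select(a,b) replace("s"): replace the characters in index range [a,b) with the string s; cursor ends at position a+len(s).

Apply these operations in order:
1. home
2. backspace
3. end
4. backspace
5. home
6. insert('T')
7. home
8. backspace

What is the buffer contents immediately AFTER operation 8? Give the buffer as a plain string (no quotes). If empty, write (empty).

Answer: TDRT

Derivation:
After op 1 (home): buf='DRTY' cursor=0
After op 2 (backspace): buf='DRTY' cursor=0
After op 3 (end): buf='DRTY' cursor=4
After op 4 (backspace): buf='DRT' cursor=3
After op 5 (home): buf='DRT' cursor=0
After op 6 (insert('T')): buf='TDRT' cursor=1
After op 7 (home): buf='TDRT' cursor=0
After op 8 (backspace): buf='TDRT' cursor=0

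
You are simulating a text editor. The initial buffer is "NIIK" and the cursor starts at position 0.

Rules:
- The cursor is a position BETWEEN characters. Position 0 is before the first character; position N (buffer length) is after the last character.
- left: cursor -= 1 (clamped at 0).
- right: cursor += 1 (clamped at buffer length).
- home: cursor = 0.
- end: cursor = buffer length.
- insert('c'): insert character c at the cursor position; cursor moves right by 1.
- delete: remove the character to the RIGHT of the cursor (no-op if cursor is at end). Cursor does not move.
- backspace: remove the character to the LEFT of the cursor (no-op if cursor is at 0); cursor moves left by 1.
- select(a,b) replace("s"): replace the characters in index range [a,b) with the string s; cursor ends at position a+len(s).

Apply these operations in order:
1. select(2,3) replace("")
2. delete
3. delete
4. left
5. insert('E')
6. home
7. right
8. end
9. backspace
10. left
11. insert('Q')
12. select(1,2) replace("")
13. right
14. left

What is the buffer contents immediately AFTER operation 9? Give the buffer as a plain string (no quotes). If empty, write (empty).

Answer: NE

Derivation:
After op 1 (select(2,3) replace("")): buf='NIK' cursor=2
After op 2 (delete): buf='NI' cursor=2
After op 3 (delete): buf='NI' cursor=2
After op 4 (left): buf='NI' cursor=1
After op 5 (insert('E')): buf='NEI' cursor=2
After op 6 (home): buf='NEI' cursor=0
After op 7 (right): buf='NEI' cursor=1
After op 8 (end): buf='NEI' cursor=3
After op 9 (backspace): buf='NE' cursor=2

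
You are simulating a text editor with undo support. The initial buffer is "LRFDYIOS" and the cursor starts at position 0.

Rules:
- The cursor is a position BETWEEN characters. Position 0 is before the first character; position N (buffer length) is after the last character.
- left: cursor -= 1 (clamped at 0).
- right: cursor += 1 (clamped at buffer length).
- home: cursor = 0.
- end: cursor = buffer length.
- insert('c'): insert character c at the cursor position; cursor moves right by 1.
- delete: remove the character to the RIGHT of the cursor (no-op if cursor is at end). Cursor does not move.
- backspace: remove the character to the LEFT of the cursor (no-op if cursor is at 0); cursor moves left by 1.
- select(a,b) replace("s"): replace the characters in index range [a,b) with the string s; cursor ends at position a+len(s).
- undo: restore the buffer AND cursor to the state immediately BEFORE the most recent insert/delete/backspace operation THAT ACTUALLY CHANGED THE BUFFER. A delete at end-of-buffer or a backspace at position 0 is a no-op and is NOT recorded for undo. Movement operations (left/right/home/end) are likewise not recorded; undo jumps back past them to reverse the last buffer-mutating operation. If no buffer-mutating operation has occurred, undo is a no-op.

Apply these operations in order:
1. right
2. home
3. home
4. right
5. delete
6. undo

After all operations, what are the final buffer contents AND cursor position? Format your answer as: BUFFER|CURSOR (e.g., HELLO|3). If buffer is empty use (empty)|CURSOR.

Answer: LRFDYIOS|1

Derivation:
After op 1 (right): buf='LRFDYIOS' cursor=1
After op 2 (home): buf='LRFDYIOS' cursor=0
After op 3 (home): buf='LRFDYIOS' cursor=0
After op 4 (right): buf='LRFDYIOS' cursor=1
After op 5 (delete): buf='LFDYIOS' cursor=1
After op 6 (undo): buf='LRFDYIOS' cursor=1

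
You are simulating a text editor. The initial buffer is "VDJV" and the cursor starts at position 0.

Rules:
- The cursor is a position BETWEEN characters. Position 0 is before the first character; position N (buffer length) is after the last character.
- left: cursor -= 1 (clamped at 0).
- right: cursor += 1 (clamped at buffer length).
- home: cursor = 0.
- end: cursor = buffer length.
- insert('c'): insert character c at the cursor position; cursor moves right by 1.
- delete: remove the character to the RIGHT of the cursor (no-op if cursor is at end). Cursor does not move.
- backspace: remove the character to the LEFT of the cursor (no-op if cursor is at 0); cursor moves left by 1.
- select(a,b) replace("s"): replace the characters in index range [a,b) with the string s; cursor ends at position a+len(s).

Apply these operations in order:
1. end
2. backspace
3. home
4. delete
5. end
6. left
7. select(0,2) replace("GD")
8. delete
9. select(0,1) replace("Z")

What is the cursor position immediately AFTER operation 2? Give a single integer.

After op 1 (end): buf='VDJV' cursor=4
After op 2 (backspace): buf='VDJ' cursor=3

Answer: 3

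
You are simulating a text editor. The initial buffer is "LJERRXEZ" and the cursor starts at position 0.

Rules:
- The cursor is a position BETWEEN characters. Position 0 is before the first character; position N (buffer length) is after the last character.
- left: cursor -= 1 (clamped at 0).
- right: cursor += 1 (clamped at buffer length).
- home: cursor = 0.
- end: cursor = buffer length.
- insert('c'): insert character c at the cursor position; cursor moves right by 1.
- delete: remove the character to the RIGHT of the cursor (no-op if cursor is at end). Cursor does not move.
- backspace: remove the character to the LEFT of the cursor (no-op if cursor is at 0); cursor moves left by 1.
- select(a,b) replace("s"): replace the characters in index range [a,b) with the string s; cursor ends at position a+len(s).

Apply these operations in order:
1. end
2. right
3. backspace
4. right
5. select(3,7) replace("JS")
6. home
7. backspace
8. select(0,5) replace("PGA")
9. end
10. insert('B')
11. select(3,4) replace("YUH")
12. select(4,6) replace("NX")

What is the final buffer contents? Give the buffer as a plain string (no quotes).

After op 1 (end): buf='LJERRXEZ' cursor=8
After op 2 (right): buf='LJERRXEZ' cursor=8
After op 3 (backspace): buf='LJERRXE' cursor=7
After op 4 (right): buf='LJERRXE' cursor=7
After op 5 (select(3,7) replace("JS")): buf='LJEJS' cursor=5
After op 6 (home): buf='LJEJS' cursor=0
After op 7 (backspace): buf='LJEJS' cursor=0
After op 8 (select(0,5) replace("PGA")): buf='PGA' cursor=3
After op 9 (end): buf='PGA' cursor=3
After op 10 (insert('B')): buf='PGAB' cursor=4
After op 11 (select(3,4) replace("YUH")): buf='PGAYUH' cursor=6
After op 12 (select(4,6) replace("NX")): buf='PGAYNX' cursor=6

Answer: PGAYNX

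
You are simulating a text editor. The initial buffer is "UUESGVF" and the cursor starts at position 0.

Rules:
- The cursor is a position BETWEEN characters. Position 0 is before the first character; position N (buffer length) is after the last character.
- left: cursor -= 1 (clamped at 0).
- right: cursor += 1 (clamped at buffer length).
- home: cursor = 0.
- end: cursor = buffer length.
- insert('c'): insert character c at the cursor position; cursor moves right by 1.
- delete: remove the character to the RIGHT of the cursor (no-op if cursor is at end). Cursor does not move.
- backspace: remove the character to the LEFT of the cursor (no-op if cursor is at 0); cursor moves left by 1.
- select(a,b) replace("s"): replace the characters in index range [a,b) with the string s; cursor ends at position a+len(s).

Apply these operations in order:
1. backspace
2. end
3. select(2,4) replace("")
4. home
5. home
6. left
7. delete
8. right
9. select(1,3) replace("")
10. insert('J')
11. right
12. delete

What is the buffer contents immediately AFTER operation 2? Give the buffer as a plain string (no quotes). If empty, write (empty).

Answer: UUESGVF

Derivation:
After op 1 (backspace): buf='UUESGVF' cursor=0
After op 2 (end): buf='UUESGVF' cursor=7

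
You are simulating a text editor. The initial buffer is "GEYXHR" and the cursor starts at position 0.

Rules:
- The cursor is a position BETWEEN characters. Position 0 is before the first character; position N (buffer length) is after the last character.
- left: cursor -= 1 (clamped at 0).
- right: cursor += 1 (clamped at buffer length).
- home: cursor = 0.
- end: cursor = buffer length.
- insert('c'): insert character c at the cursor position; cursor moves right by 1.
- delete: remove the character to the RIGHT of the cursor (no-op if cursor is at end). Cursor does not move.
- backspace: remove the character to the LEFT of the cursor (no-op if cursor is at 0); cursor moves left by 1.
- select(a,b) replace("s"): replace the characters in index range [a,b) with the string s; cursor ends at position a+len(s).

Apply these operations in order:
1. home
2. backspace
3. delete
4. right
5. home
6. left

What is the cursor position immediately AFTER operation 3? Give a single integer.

Answer: 0

Derivation:
After op 1 (home): buf='GEYXHR' cursor=0
After op 2 (backspace): buf='GEYXHR' cursor=0
After op 3 (delete): buf='EYXHR' cursor=0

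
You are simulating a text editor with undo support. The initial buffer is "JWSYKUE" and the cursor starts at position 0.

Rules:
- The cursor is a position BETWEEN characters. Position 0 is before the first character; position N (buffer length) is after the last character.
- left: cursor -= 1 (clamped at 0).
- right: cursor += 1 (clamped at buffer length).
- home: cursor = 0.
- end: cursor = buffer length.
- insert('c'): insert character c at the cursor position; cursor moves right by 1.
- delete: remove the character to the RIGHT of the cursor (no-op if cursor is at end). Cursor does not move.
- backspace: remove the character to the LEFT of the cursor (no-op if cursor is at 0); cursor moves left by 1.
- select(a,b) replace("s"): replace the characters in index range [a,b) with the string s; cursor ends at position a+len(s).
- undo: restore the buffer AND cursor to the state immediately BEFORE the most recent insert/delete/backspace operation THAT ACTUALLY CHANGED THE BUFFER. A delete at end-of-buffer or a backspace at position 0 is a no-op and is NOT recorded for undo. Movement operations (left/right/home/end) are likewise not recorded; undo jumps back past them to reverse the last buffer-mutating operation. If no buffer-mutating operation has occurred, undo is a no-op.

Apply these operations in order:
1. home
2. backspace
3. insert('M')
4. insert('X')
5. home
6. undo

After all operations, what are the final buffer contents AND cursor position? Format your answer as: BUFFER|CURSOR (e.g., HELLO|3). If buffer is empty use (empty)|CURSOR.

After op 1 (home): buf='JWSYKUE' cursor=0
After op 2 (backspace): buf='JWSYKUE' cursor=0
After op 3 (insert('M')): buf='MJWSYKUE' cursor=1
After op 4 (insert('X')): buf='MXJWSYKUE' cursor=2
After op 5 (home): buf='MXJWSYKUE' cursor=0
After op 6 (undo): buf='MJWSYKUE' cursor=1

Answer: MJWSYKUE|1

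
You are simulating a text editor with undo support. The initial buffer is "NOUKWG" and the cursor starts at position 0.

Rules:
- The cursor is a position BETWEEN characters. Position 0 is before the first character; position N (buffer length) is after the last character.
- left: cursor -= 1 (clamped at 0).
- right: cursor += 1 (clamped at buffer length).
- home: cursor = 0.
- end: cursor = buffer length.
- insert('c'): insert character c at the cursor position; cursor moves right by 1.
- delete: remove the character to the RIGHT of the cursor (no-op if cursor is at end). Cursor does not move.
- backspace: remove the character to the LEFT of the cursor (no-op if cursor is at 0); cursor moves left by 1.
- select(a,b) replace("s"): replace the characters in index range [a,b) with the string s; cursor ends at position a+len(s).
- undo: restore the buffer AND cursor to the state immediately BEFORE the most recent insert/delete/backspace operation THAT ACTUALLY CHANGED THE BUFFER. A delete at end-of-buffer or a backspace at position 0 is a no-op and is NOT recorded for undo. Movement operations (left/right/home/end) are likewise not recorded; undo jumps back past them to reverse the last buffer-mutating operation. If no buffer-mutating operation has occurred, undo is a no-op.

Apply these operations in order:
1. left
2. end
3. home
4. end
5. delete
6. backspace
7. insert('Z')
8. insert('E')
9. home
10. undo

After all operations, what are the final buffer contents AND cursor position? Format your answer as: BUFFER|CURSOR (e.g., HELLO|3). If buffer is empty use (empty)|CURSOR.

After op 1 (left): buf='NOUKWG' cursor=0
After op 2 (end): buf='NOUKWG' cursor=6
After op 3 (home): buf='NOUKWG' cursor=0
After op 4 (end): buf='NOUKWG' cursor=6
After op 5 (delete): buf='NOUKWG' cursor=6
After op 6 (backspace): buf='NOUKW' cursor=5
After op 7 (insert('Z')): buf='NOUKWZ' cursor=6
After op 8 (insert('E')): buf='NOUKWZE' cursor=7
After op 9 (home): buf='NOUKWZE' cursor=0
After op 10 (undo): buf='NOUKWZ' cursor=6

Answer: NOUKWZ|6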